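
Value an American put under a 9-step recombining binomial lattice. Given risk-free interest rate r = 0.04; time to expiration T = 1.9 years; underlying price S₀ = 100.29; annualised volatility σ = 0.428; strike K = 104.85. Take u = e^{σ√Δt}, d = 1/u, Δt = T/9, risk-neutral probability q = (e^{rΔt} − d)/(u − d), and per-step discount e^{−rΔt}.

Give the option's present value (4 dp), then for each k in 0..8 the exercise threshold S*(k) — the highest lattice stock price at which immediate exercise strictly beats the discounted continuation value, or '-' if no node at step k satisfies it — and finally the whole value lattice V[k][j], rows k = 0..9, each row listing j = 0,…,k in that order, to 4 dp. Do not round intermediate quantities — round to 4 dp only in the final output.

price = 22.8687
boundary = - - - 55.5959 45.6707 55.5959 45.6707 55.5959 67.6780
tree:
22.8687
30.4103 14.8569
39.3061 21.0217 8.2390
49.2541 28.9020 12.5986 3.5183
59.1793 38.4426 18.7661 5.9371 0.8802
67.3326 49.2541 27.0586 9.8421 1.6826 0.0000
74.0304 59.1793 37.4555 15.9333 3.2163 0.0000 0.0000
79.5324 67.3326 49.2541 24.9516 6.1480 0.0000 0.0000 0.0000
84.0522 74.0304 59.1793 37.1720 11.7520 0.0000 0.0000 0.0000 0.0000
87.7651 79.5324 67.3326 49.2541 22.4642 0.0000 0.0000 0.0000 0.0000 0.0000

Δt=0.21111, u=1.21732, d=0.82148, q=0.47242, disc=e^(-rΔt)=0.99159
k=9 terminal: V=max(K-S,0) → 87.7651 79.5324 67.3326 49.2541 22.4642 0.0000 0.0000 0.0000 0.0000 0.0000
k=8: j=0 S=20.7978 intr=84.0522 cont=83.1705 V=84.0522[EX]; j=1 S=30.8196 intr=74.0304 cont=73.1487 V=74.0304[EX]; j=2 S=45.6707 intr=59.1793 cont=58.2977 V=59.1793[EX]; j=3 S=67.6780 intr=37.1720 cont=36.2903 V=37.1720[EX]; j=4 S=100.2900 intr=4.5600 cont=11.7520 V=11.7520[hold]; j=5 S=148.6168 intr=0.0000 cont=0.0000 V=0.0000[hold]; j=6 S=220.2307 intr=0.0000 cont=0.0000 V=0.0000[hold]; j=7 S=326.3533 intr=0.0000 cont=0.0000 V=0.0000[hold]; j=8 S=483.6132 intr=0.0000 cont=0.0000 V=0.0000[hold]  S*(8)=67.6780
k=7: j=0 S=25.3176 intr=79.5324 cont=78.6507 V=79.5324[EX]; j=1 S=37.5174 intr=67.3326 cont=66.4510 V=67.3326[EX]; j=2 S=55.5959 intr=49.2541 cont=48.3725 V=49.2541[EX]; j=3 S=82.3858 intr=22.4642 cont=24.9516 V=24.9516[hold]; j=4 S=122.0851 intr=0.0000 cont=6.1480 V=6.1480[hold]; j=5 S=180.9143 intr=0.0000 cont=0.0000 V=0.0000[hold]; j=6 S=268.0914 intr=0.0000 cont=0.0000 V=0.0000[hold]; j=7 S=397.2767 intr=0.0000 cont=0.0000 V=0.0000[hold]  S*(7)=55.5959
k=6: j=0 S=30.8196 intr=74.0304 cont=73.1487 V=74.0304[EX]; j=1 S=45.6707 intr=59.1793 cont=58.2977 V=59.1793[EX]; j=2 S=67.6780 intr=37.1720 cont=37.4555 V=37.4555[hold]; j=3 S=100.2900 intr=4.5600 cont=15.9333 V=15.9333[hold]; j=4 S=148.6168 intr=0.0000 cont=3.2163 V=3.2163[hold]; j=5 S=220.2307 intr=0.0000 cont=0.0000 V=0.0000[hold]; j=6 S=326.3533 intr=0.0000 cont=0.0000 V=0.0000[hold]  S*(6)=45.6707
k=5: j=0 S=37.5174 intr=67.3326 cont=66.4510 V=67.3326[EX]; j=1 S=55.5959 intr=49.2541 cont=48.5053 V=49.2541[EX]; j=2 S=82.3858 intr=22.4642 cont=27.0586 V=27.0586[hold]; j=3 S=122.0851 intr=0.0000 cont=9.8421 V=9.8421[hold]; j=4 S=180.9143 intr=0.0000 cont=1.6826 V=1.6826[hold]; j=5 S=268.0914 intr=0.0000 cont=0.0000 V=0.0000[hold]  S*(5)=55.5959
k=4: j=0 S=45.6707 intr=59.1793 cont=58.2977 V=59.1793[EX]; j=1 S=67.6780 intr=37.1720 cont=38.4426 V=38.4426[hold]; j=2 S=100.2900 intr=4.5600 cont=18.7661 V=18.7661[hold]; j=3 S=148.6168 intr=0.0000 cont=5.9371 V=5.9371[hold]; j=4 S=220.2307 intr=0.0000 cont=0.8802 V=0.8802[hold]  S*(4)=45.6707
k=3: j=0 S=55.5959 intr=49.2541 cont=48.9677 V=49.2541[EX]; j=1 S=82.3858 intr=22.4642 cont=28.9020 V=28.9020[hold]; j=2 S=122.0851 intr=0.0000 cont=12.5986 V=12.5986[hold]; j=3 S=180.9143 intr=0.0000 cont=3.5183 V=3.5183[hold]  S*(3)=55.5959
k=2: j=0 S=67.6780 intr=37.1720 cont=39.3061 V=39.3061[hold]; j=1 S=100.2900 intr=4.5600 cont=21.0217 V=21.0217[hold]; j=2 S=148.6168 intr=0.0000 cont=8.2390 V=8.2390[hold]  S*(2)=-
k=1: j=0 S=82.3858 intr=22.4642 cont=30.4103 V=30.4103[hold]; j=1 S=122.0851 intr=0.0000 cont=14.8569 V=14.8569[hold]  S*(1)=-
k=0: j=0 S=100.2900 intr=4.5600 cont=22.8687 V=22.8687[hold]  S*(0)=-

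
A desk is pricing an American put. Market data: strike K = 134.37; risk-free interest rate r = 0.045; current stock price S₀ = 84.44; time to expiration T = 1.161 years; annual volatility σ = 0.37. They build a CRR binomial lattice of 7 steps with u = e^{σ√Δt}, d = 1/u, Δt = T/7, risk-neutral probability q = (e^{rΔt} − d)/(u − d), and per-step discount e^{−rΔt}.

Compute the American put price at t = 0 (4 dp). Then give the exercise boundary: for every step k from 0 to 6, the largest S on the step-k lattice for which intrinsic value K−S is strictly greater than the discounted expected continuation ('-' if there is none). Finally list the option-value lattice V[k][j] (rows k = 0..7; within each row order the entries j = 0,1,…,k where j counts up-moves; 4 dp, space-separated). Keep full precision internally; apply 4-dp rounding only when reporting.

price = 49.9300
boundary = 84.4400 72.6284 84.4400 72.6284 84.4400 98.1725 114.1382
tree:
49.9300
61.7416 37.9295
71.9009 49.9300 25.8799
80.6391 61.7416 36.8289 14.7519
88.1551 71.9009 49.9300 23.6038 5.6604
94.6197 80.6391 61.7416 36.1975 10.7093 0.4326
100.1800 88.1551 71.9009 49.9300 20.2318 0.8498 0.0000
104.9625 94.6197 80.6391 61.7416 36.1975 1.6695 0.0000 0.0000

params: Δt=0.16586 u=1.16263 d=0.86012 q=0.48716 e^(-rΔt)=0.99256
t_7 payoffs: 104.9625 94.6197 80.6391 61.7416 36.1975 1.6695 0.0000 0.0000
t_6: node(6,0) S=34.1900 payoff=100.1800 vs cont=99.1808 → 100.1800 [stop]  node(6,1) S=46.2149 payoff=88.1551 vs cont=87.1559 → 88.1551 [stop]  node(6,2) S=62.4691 payoff=71.9009 vs cont=70.9018 → 71.9009 [stop]  node(6,3) S=84.4400 payoff=49.9300 vs cont=48.9309 → 49.9300 [stop]  node(6,4) S=114.1382 payoff=20.2318 vs cont=19.2326 → 20.2318 [stop]  node(6,5) S=154.2816 payoff=0.0000 vs cont=0.8498 → 0.8498 [wait]  node(6,6) S=208.5437 payoff=0.0000 vs cont=0.0000 → 0.0000 [wait]  ⇒ S*(6)=114.1382
t_5: node(5,0) S=39.7503 payoff=94.6197 vs cont=93.6205 → 94.6197 [stop]  node(5,1) S=53.7309 payoff=80.6391 vs cont=79.6400 → 80.6391 [stop]  node(5,2) S=72.6284 payoff=61.7416 vs cont=60.7424 → 61.7416 [stop]  node(5,3) S=98.1725 payoff=36.1975 vs cont=35.1984 → 36.1975 [stop]  node(5,4) S=132.7005 payoff=1.6695 vs cont=10.7093 → 10.7093 [wait]  node(5,5) S=179.3724 payoff=0.0000 vs cont=0.4326 → 0.4326 [wait]  ⇒ S*(5)=98.1725
t_4: node(4,0) S=46.2149 payoff=88.1551 vs cont=87.1559 → 88.1551 [stop]  node(4,1) S=62.4691 payoff=71.9009 vs cont=70.9018 → 71.9009 [stop]  node(4,2) S=84.4400 payoff=49.9300 vs cont=48.9309 → 49.9300 [stop]  node(4,3) S=114.1382 payoff=20.2318 vs cont=23.6038 → 23.6038 [wait]  node(4,4) S=154.2816 payoff=0.0000 vs cont=5.6604 → 5.6604 [wait]  ⇒ S*(4)=84.4400
t_3: node(3,0) S=53.7309 payoff=80.6391 vs cont=79.6400 → 80.6391 [stop]  node(3,1) S=72.6284 payoff=61.7416 vs cont=60.7424 → 61.7416 [stop]  node(3,2) S=98.1725 payoff=36.1975 vs cont=36.8289 → 36.8289 [wait]  node(3,3) S=132.7005 payoff=1.6695 vs cont=14.7519 → 14.7519 [wait]  ⇒ S*(3)=72.6284
t_2: node(2,0) S=62.4691 payoff=71.9009 vs cont=70.9018 → 71.9009 [stop]  node(2,1) S=84.4400 payoff=49.9300 vs cont=49.2361 → 49.9300 [stop]  node(2,2) S=114.1382 payoff=20.2318 vs cont=25.8799 → 25.8799 [wait]  ⇒ S*(2)=84.4400
t_1: node(1,0) S=72.6284 payoff=61.7416 vs cont=60.7424 → 61.7416 [stop]  node(1,1) S=98.1725 payoff=36.1975 vs cont=37.9295 → 37.9295 [wait]  ⇒ S*(1)=72.6284
t_0: node(0,0) S=84.4400 payoff=49.9300 vs cont=49.7683 → 49.9300 [stop]  ⇒ S*(0)=84.4400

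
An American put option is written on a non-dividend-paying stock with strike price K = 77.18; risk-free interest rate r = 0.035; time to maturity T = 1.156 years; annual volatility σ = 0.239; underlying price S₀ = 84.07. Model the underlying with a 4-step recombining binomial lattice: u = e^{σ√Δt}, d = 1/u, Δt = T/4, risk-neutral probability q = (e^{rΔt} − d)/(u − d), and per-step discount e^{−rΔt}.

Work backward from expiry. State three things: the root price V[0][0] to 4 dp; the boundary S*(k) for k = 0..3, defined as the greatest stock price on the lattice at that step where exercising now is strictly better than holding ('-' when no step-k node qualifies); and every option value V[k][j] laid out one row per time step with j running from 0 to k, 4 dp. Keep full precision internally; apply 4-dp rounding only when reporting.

price = 4.4447
boundary = - - - 57.1797
tree:
4.4447
7.6616 1.4103
12.7321 2.8920 0.0000
20.0003 5.9304 0.0000 0.0000
26.8945 12.1608 0.0000 0.0000 0.0000

Δt=0.28900  u=1.13710  d=0.87943  q=0.50738  discount=0.98994
step 4 (expiry): payoffs max(K−S,0) = 26.8945 12.1608 0.0000 0.0000 0.0000
step 3: (k=3,j=0): S=57.1797, (K−S)⁺=20.0003, hold=19.2235 ⇒ V=20.0003 exercise | (k=3,j=1): S=73.9335, (K−S)⁺=3.2465, hold=5.9304 ⇒ V=5.9304 continue | (k=3,j=2): S=95.5962, (K−S)⁺=0.0000, hold=0.0000 ⇒ V=0.0000 continue | (k=3,j=3): S=123.6061, (K−S)⁺=0.0000, hold=0.0000 ⇒ V=0.0000 continue  boundary S*=57.1797
step 2: (k=2,j=0): S=65.0192, (K−S)⁺=12.1608, hold=12.7321 ⇒ V=12.7321 continue | (k=2,j=1): S=84.0700, (K−S)⁺=0.0000, hold=2.8920 ⇒ V=2.8920 continue | (k=2,j=2): S=108.7027, (K−S)⁺=0.0000, hold=0.0000 ⇒ V=0.0000 continue  boundary S*=-
step 1: (k=1,j=0): S=73.9335, (K−S)⁺=3.2465, hold=7.6616 ⇒ V=7.6616 continue | (k=1,j=1): S=95.5962, (K−S)⁺=0.0000, hold=1.4103 ⇒ V=1.4103 continue  boundary S*=-
step 0: (k=0,j=0): S=84.0700, (K−S)⁺=0.0000, hold=4.4447 ⇒ V=4.4447 continue  boundary S*=-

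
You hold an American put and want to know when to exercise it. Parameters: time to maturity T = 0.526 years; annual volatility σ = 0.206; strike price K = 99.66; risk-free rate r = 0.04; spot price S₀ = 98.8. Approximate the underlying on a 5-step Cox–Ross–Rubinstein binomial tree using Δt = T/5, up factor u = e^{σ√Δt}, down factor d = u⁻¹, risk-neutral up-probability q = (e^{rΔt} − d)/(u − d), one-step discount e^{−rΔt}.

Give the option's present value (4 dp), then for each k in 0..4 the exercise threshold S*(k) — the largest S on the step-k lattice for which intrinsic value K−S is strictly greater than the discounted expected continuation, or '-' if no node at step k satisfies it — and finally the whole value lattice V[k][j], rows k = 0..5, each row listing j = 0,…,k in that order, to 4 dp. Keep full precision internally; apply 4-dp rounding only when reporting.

price = 5.7018
boundary = - - - 80.8546 86.4414
tree:
5.7018
8.8865 2.7473
13.2795 4.8195 0.8171
18.8054 8.1809 1.6912 0.0000
24.0312 13.2186 3.5006 0.0000 0.0000
28.9193 18.8054 7.2456 0.0000 0.0000 0.0000

Δt=0.10520, u=1.06910, d=0.93537, q=0.51484, disc=e^(-rΔt)=0.99580
k=5 terminal: V=max(K-S,0) → 28.9193 18.8054 7.2456 0.0000 0.0000 0.0000
k=4: j=0 S=75.6288 intr=24.0312 cont=23.6127 V=24.0312[EX]; j=1 S=86.4414 intr=13.2186 cont=12.8001 V=13.2186[EX]; j=2 S=98.8000 intr=0.8600 cont=3.5006 V=3.5006[hold]; j=3 S=112.9255 intr=0.0000 cont=0.0000 V=0.0000[hold]; j=4 S=129.0704 intr=0.0000 cont=0.0000 V=0.0000[hold]  S*(4)=86.4414
k=3: j=0 S=80.8546 intr=18.8054 cont=18.3869 V=18.8054[EX]; j=1 S=92.4144 intr=7.2456 cont=8.1809 V=8.1809[hold]; j=2 S=105.6269 intr=0.0000 cont=1.6912 V=1.6912[hold]; j=3 S=120.7284 intr=0.0000 cont=0.0000 V=0.0000[hold]  S*(3)=80.8546
k=2: j=0 S=86.4414 intr=13.2186 cont=13.2795 V=13.2795[hold]; j=1 S=98.8000 intr=0.8600 cont=4.8195 V=4.8195[hold]; j=2 S=112.9255 intr=0.0000 cont=0.8171 V=0.8171[hold]  S*(2)=-
k=1: j=0 S=92.4144 intr=7.2456 cont=8.8865 V=8.8865[hold]; j=1 S=105.6269 intr=0.0000 cont=2.7473 V=2.7473[hold]  S*(1)=-
k=0: j=0 S=98.8000 intr=0.8600 cont=5.7018 V=5.7018[hold]  S*(0)=-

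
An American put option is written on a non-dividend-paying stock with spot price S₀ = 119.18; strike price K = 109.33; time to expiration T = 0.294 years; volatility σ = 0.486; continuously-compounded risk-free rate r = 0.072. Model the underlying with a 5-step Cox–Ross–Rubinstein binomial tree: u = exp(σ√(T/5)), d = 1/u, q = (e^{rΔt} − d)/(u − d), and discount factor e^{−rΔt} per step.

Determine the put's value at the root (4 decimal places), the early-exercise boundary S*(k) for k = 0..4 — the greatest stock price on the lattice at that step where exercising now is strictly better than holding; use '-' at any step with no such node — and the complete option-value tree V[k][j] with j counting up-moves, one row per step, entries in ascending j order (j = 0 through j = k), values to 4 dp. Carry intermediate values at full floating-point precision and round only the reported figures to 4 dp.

Δt=0.05880  u=1.12507  d=0.88883  q=0.48853  discount=0.99578
step 5 (expiry): payoffs max(K−S,0) = 43.2153 25.6426 3.3992 0.0000 0.0000 0.0000
step 4: (k=4,j=0): S=74.3839, (K−S)⁺=34.9461, hold=34.4842 ⇒ V=34.9461 exercise | (k=4,j=1): S=94.1545, (K−S)⁺=15.1755, hold=14.7136 ⇒ V=15.1755 exercise | (k=4,j=2): S=119.1800, (K−S)⁺=0.0000, hold=1.7312 ⇒ V=1.7312 continue | (k=4,j=3): S=150.8570, (K−S)⁺=0.0000, hold=0.0000 ⇒ V=0.0000 continue | (k=4,j=4): S=190.9535, (K−S)⁺=0.0000, hold=0.0000 ⇒ V=0.0000 continue  boundary S*=94.1545
step 3: (k=3,j=0): S=83.6874, (K−S)⁺=25.6426, hold=25.1807 ⇒ V=25.6426 exercise | (k=3,j=1): S=105.9308, (K−S)⁺=3.3992, hold=8.5712 ⇒ V=8.5712 continue | (k=3,j=2): S=134.0863, (K−S)⁺=0.0000, hold=0.8817 ⇒ V=0.8817 continue | (k=3,j=3): S=169.7253, (K−S)⁺=0.0000, hold=0.0000 ⇒ V=0.0000 continue  boundary S*=83.6874
step 2: (k=2,j=0): S=94.1545, (K−S)⁺=15.1755, hold=17.2296 ⇒ V=17.2296 continue | (k=2,j=1): S=119.1800, (K−S)⁺=0.0000, hold=4.7943 ⇒ V=4.7943 continue | (k=2,j=2): S=150.8570, (K−S)⁺=0.0000, hold=0.4491 ⇒ V=0.4491 continue  boundary S*=-
step 1: (k=1,j=0): S=105.9308, (K−S)⁺=3.3992, hold=11.1075 ⇒ V=11.1075 continue | (k=1,j=1): S=134.0863, (K−S)⁺=0.0000, hold=2.6602 ⇒ V=2.6602 continue  boundary S*=-
step 0: (k=0,j=0): S=119.1800, (K−S)⁺=0.0000, hold=6.9512 ⇒ V=6.9512 continue  boundary S*=-

price = 6.9512
boundary = - - - 83.6874 94.1545
tree:
6.9512
11.1075 2.6602
17.2296 4.7943 0.4491
25.6426 8.5712 0.8817 0.0000
34.9461 15.1755 1.7312 0.0000 0.0000
43.2153 25.6426 3.3992 0.0000 0.0000 0.0000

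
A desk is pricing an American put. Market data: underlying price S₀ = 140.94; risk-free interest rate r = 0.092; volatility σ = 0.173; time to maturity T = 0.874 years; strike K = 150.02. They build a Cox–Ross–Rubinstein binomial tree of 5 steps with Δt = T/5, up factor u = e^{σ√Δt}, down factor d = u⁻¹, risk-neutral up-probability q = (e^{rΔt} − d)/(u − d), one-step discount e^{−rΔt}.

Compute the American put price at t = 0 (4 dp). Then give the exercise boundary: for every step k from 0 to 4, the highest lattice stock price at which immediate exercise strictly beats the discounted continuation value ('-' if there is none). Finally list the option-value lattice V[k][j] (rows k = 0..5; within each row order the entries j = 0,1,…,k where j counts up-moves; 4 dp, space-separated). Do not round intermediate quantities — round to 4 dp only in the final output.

Δt=0.17480  u=1.07501  d=0.93022  q=0.59390  discount=0.98405
step 5 (expiry): payoffs max(K−S,0) = 51.8515 36.5719 18.9142 0.0000 0.0000 0.0000
step 4: (k=4,j=0): S=105.5321, (K−S)⁺=44.4879, hold=42.0946 ⇒ V=44.4879 exercise | (k=4,j=1): S=121.9578, (K−S)⁺=28.0622, hold=25.6690 ⇒ V=28.0622 exercise | (k=4,j=2): S=140.9400, (K−S)⁺=9.0800, hold=7.5586 ⇒ V=9.0800 exercise | (k=4,j=3): S=162.8767, (K−S)⁺=0.0000, hold=0.0000 ⇒ V=0.0000 continue | (k=4,j=4): S=188.2278, (K−S)⁺=0.0000, hold=0.0000 ⇒ V=0.0000 continue  boundary S*=140.9400
step 3: (k=3,j=0): S=113.4481, (K−S)⁺=36.5719, hold=34.1787 ⇒ V=36.5719 exercise | (k=3,j=1): S=131.1058, (K−S)⁺=18.9142, hold=16.5209 ⇒ V=18.9142 exercise | (k=3,j=2): S=151.5119, (K−S)⁺=0.0000, hold=3.6286 ⇒ V=3.6286 continue | (k=3,j=3): S=175.0941, (K−S)⁺=0.0000, hold=0.0000 ⇒ V=0.0000 continue  boundary S*=131.1058
step 2: (k=2,j=0): S=121.9578, (K−S)⁺=28.0622, hold=25.6690 ⇒ V=28.0622 exercise | (k=2,j=1): S=140.9400, (K−S)⁺=9.0800, hold=9.6792 ⇒ V=9.6792 continue | (k=2,j=2): S=162.8767, (K−S)⁺=0.0000, hold=1.4501 ⇒ V=1.4501 continue  boundary S*=121.9578
step 1: (k=1,j=0): S=131.1058, (K−S)⁺=18.9142, hold=16.8712 ⇒ V=18.9142 exercise | (k=1,j=1): S=151.5119, (K−S)⁺=0.0000, hold=4.7155 ⇒ V=4.7155 continue  boundary S*=131.1058
step 0: (k=0,j=0): S=140.9400, (K−S)⁺=9.0800, hold=10.3145 ⇒ V=10.3145 continue  boundary S*=-

price = 10.3145
boundary = - 131.1058 121.9578 131.1058 140.9400
tree:
10.3145
18.9142 4.7155
28.0622 9.6792 1.4501
36.5719 18.9142 3.6286 0.0000
44.4879 28.0622 9.0800 0.0000 0.0000
51.8515 36.5719 18.9142 0.0000 0.0000 0.0000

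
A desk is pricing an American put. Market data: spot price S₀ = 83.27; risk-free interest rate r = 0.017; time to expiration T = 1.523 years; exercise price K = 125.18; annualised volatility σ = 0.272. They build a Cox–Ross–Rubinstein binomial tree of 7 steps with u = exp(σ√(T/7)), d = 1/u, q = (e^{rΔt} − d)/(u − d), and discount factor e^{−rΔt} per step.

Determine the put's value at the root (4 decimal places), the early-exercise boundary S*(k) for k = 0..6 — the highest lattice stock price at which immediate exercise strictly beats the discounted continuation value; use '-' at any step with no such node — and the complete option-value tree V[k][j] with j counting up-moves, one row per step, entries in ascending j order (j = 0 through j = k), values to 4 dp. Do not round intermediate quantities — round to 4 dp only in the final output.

params: Δt=0.21757 u=1.13527 d=0.88085 q=0.48289 e^(-rΔt)=0.99631
t_7 payoffs: 90.9201 81.0243 68.2701 51.8320 30.6458 3.3401 0.0000 0.0000
t_6: node(6,0) S=38.8944 payoff=86.2856 vs cont=85.8235 → 86.2856 [stop]  node(6,1) S=50.1288 payoff=75.0512 vs cont=74.5891 → 75.0512 [stop]  node(6,2) S=64.6082 payoff=60.5718 vs cont=60.1096 → 60.5718 [stop]  node(6,3) S=83.2700 payoff=41.9100 vs cont=41.4479 → 41.9100 [stop]  node(6,4) S=107.3221 payoff=17.8579 vs cont=17.3957 → 17.8579 [stop]  node(6,5) S=138.3216 payoff=0.0000 vs cont=1.7208 → 1.7208 [wait]  node(6,6) S=178.2750 payoff=0.0000 vs cont=0.0000 → 0.0000 [wait]  ⇒ S*(6)=107.3221
t_5: node(5,0) S=44.1557 payoff=81.0243 vs cont=80.5621 → 81.0243 [stop]  node(5,1) S=56.9099 payoff=68.2701 vs cont=67.8080 → 68.2701 [stop]  node(5,2) S=73.3480 payoff=51.8320 vs cont=51.3699 → 51.8320 [stop]  node(5,3) S=94.5342 payoff=30.6458 vs cont=30.1837 → 30.6458 [stop]  node(5,4) S=121.8399 payoff=3.3401 vs cont=10.0283 → 10.0283 [wait]  node(5,5) S=157.0327 payoff=0.0000 vs cont=0.8866 → 0.8866 [wait]  ⇒ S*(5)=94.5342
t_4: node(4,0) S=50.1288 payoff=75.0512 vs cont=74.5891 → 75.0512 [stop]  node(4,1) S=64.6082 payoff=60.5718 vs cont=60.1096 → 60.5718 [stop]  node(4,2) S=83.2700 payoff=41.9100 vs cont=41.4479 → 41.9100 [stop]  node(4,3) S=107.3221 payoff=17.8579 vs cont=20.6135 → 20.6135 [wait]  node(4,4) S=138.3216 payoff=0.0000 vs cont=5.5932 → 5.5932 [wait]  ⇒ S*(4)=83.2700
t_3: node(3,0) S=56.9099 payoff=68.2701 vs cont=67.8080 → 68.2701 [stop]  node(3,1) S=73.3480 payoff=51.8320 vs cont=51.3699 → 51.8320 [stop]  node(3,2) S=94.5342 payoff=30.6458 vs cont=31.5094 → 31.5094 [wait]  node(3,3) S=121.8399 payoff=3.3401 vs cont=13.3110 → 13.3110 [wait]  ⇒ S*(3)=73.3480
t_2: node(2,0) S=64.6082 payoff=60.5718 vs cont=60.1096 → 60.5718 [stop]  node(2,1) S=83.2700 payoff=41.9100 vs cont=41.8633 → 41.9100 [stop]  node(2,2) S=107.3221 payoff=17.8579 vs cont=22.6377 → 22.6377 [wait]  ⇒ S*(2)=83.2700
t_1: node(1,0) S=73.3480 payoff=51.8320 vs cont=51.3699 → 51.8320 [stop]  node(1,1) S=94.5342 payoff=30.6458 vs cont=32.4833 → 32.4833 [wait]  ⇒ S*(1)=73.3480
t_0: node(0,0) S=83.2700 payoff=41.9100 vs cont=42.3319 → 42.3319 [wait]  ⇒ S*(0)=-

price = 42.3319
boundary = - 73.3480 83.2700 73.3480 83.2700 94.5342 107.3221
tree:
42.3319
51.8320 32.4833
60.5718 41.9100 22.6377
68.2701 51.8320 31.5094 13.3110
75.0512 60.5718 41.9100 20.6135 5.5932
81.0243 68.2701 51.8320 30.6458 10.0283 0.8866
86.2856 75.0512 60.5718 41.9100 17.8579 1.7208 0.0000
90.9201 81.0243 68.2701 51.8320 30.6458 3.3401 0.0000 0.0000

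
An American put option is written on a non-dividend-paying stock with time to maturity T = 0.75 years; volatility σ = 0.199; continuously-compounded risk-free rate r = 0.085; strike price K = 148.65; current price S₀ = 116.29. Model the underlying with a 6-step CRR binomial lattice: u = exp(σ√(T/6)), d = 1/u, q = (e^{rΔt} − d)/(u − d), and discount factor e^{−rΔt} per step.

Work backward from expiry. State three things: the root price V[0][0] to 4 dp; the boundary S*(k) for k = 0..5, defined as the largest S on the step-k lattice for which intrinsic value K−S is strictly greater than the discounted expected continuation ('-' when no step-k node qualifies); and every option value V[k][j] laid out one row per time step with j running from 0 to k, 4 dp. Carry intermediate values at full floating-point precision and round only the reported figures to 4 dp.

Δt=0.12500, u=1.07289, d=0.93206, q=0.55827, disc=e^(-rΔt)=0.98943
k=6 terminal: V=max(K-S,0) → 72.4056 60.8854 47.6245 32.3600 14.7891 0.0000 0.0000
k=5: j=0 S=81.8020 intr=66.8480 cont=65.2770 V=66.8480[EX]; j=1 S=94.1619 intr=54.4881 cont=52.9170 V=54.4881[EX]; j=2 S=108.3894 intr=40.2606 cont=38.6896 V=40.2606[EX]; j=3 S=124.7665 intr=23.8835 cont=22.3124 V=23.8835[EX]; j=4 S=143.6182 intr=5.0318 cont=6.4638 V=6.4638[hold]; j=5 S=165.3183 intr=0.0000 cont=0.0000 V=0.0000[hold]  S*(5)=124.7665
k=4: j=0 S=87.7646 intr=60.8854 cont=59.3143 V=60.8854[EX]; j=1 S=101.0255 intr=47.6245 cont=46.0535 V=47.6245[EX]; j=2 S=116.2900 intr=32.3600 cont=30.7890 V=32.3600[EX]; j=3 S=133.8609 intr=14.7891 cont=14.0090 V=14.7891[EX]; j=4 S=154.0867 intr=0.0000 cont=2.8251 V=2.8251[hold]  S*(4)=133.8609
k=3: j=0 S=94.1619 intr=54.4881 cont=52.9170 V=54.4881[EX]; j=1 S=108.3894 intr=40.2606 cont=38.6896 V=40.2606[EX]; j=2 S=124.7665 intr=23.8835 cont=22.3124 V=23.8835[EX]; j=3 S=143.6182 intr=5.0318 cont=8.0243 V=8.0243[hold]  S*(3)=124.7665
k=2: j=0 S=101.0255 intr=47.6245 cont=46.0535 V=47.6245[EX]; j=1 S=116.2900 intr=32.3600 cont=30.7890 V=32.3600[EX]; j=2 S=133.8609 intr=14.7891 cont=14.8710 V=14.8710[hold]  S*(2)=116.2900
k=1: j=0 S=108.3894 intr=40.2606 cont=38.6896 V=40.2606[EX]; j=1 S=124.7665 intr=23.8835 cont=22.3577 V=23.8835[EX]  S*(1)=124.7665
k=0: j=0 S=116.2900 intr=32.3600 cont=30.7890 V=32.3600[EX]  S*(0)=116.2900

price = 32.3600
boundary = 116.2900 124.7665 116.2900 124.7665 133.8609 124.7665
tree:
32.3600
40.2606 23.8835
47.6245 32.3600 14.8710
54.4881 40.2606 23.8835 8.0243
60.8854 47.6245 32.3600 14.7891 2.8251
66.8480 54.4881 40.2606 23.8835 6.4638 0.0000
72.4056 60.8854 47.6245 32.3600 14.7891 0.0000 0.0000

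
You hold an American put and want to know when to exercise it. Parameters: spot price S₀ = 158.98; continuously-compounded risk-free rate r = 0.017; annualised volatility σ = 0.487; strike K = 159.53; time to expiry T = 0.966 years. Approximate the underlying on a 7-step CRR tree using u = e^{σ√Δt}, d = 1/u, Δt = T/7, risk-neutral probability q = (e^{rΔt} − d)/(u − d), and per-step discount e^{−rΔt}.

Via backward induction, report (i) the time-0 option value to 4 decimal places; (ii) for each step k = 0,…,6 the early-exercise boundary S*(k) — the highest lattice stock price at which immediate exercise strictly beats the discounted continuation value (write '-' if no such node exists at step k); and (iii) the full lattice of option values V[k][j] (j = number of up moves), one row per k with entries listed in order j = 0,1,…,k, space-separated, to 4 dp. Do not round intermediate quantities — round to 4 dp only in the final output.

price = 30.1754
boundary = - - - - 77.1019 92.3921 110.7144
tree:
30.1754
40.8725 17.8397
53.6365 26.1780 8.1951
67.8667 37.2952 13.3314 2.2400
82.4281 51.2111 21.2376 4.1684 0.0000
95.1878 67.1379 32.8765 7.7567 0.0000 0.0000
105.8359 82.4281 48.8156 14.4341 0.0000 0.0000 0.0000
114.7218 95.1878 67.1379 26.8599 0.0000 0.0000 0.0000 0.0000

Δt=0.13800  u=1.19831  d=0.83451  q=0.46135  discount=0.99766
step 7 (expiry): payoffs max(K−S,0) = 114.7218 95.1878 67.1379 26.8599 0.0000 0.0000 0.0000 0.0000
step 6: (k=6,j=0): S=53.6941, (K−S)⁺=105.8359, hold=105.4621 ⇒ V=105.8359 exercise | (k=6,j=1): S=77.1019, (K−S)⁺=82.4281, hold=82.0542 ⇒ V=82.4281 exercise | (k=6,j=2): S=110.7144, (K−S)⁺=48.8156, hold=48.4418 ⇒ V=48.8156 exercise | (k=6,j=3): S=158.9800, (K−S)⁺=0.5500, hold=14.4341 ⇒ V=14.4341 continue | (k=6,j=4): S=228.2869, (K−S)⁺=0.0000, hold=0.0000 ⇒ V=0.0000 continue | (k=6,j=5): S=327.8081, (K−S)⁺=0.0000, hold=0.0000 ⇒ V=0.0000 continue | (k=6,j=6): S=470.7152, (K−S)⁺=0.0000, hold=0.0000 ⇒ V=0.0000 continue  boundary S*=110.7144
step 5: (k=5,j=0): S=64.3422, (K−S)⁺=95.1878, hold=94.8140 ⇒ V=95.1878 exercise | (k=5,j=1): S=92.3921, (K−S)⁺=67.1379, hold=66.7641 ⇒ V=67.1379 exercise | (k=5,j=2): S=132.6701, (K−S)⁺=26.8599, hold=32.8765 ⇒ V=32.8765 continue | (k=5,j=3): S=190.5074, (K−S)⁺=0.0000, hold=7.7567 ⇒ V=7.7567 continue | (k=5,j=4): S=273.5586, (K−S)⁺=0.0000, hold=0.0000 ⇒ V=0.0000 continue | (k=5,j=5): S=392.8158, (K−S)⁺=0.0000, hold=0.0000 ⇒ V=0.0000 continue  boundary S*=92.3921
step 4: (k=4,j=0): S=77.1019, (K−S)⁺=82.4281, hold=82.0542 ⇒ V=82.4281 exercise | (k=4,j=1): S=110.7144, (K−S)⁺=48.8156, hold=51.2111 ⇒ V=51.2111 continue | (k=4,j=2): S=158.9800, (K−S)⁺=0.5500, hold=21.2376 ⇒ V=21.2376 continue | (k=4,j=3): S=228.2869, (K−S)⁺=0.0000, hold=4.1684 ⇒ V=4.1684 continue | (k=4,j=4): S=327.8081, (K−S)⁺=0.0000, hold=0.0000 ⇒ V=0.0000 continue  boundary S*=77.1019
step 3: (k=3,j=0): S=92.3921, (K−S)⁺=67.1379, hold=67.8667 ⇒ V=67.8667 continue | (k=3,j=1): S=132.6701, (K−S)⁺=26.8599, hold=37.2952 ⇒ V=37.2952 continue | (k=3,j=2): S=190.5074, (K−S)⁺=0.0000, hold=13.3314 ⇒ V=13.3314 continue | (k=3,j=3): S=273.5586, (K−S)⁺=0.0000, hold=2.2400 ⇒ V=2.2400 continue  boundary S*=-
step 2: (k=2,j=0): S=110.7144, (K−S)⁺=48.8156, hold=53.6365 ⇒ V=53.6365 continue | (k=2,j=1): S=158.9800, (K−S)⁺=0.5500, hold=26.1780 ⇒ V=26.1780 continue | (k=2,j=2): S=228.2869, (K−S)⁺=0.0000, hold=8.1951 ⇒ V=8.1951 continue  boundary S*=-
step 1: (k=1,j=0): S=132.6701, (K−S)⁺=26.8599, hold=40.8725 ⇒ V=40.8725 continue | (k=1,j=1): S=190.5074, (K−S)⁺=0.0000, hold=17.8397 ⇒ V=17.8397 continue  boundary S*=-
step 0: (k=0,j=0): S=158.9800, (K−S)⁺=0.5500, hold=30.1754 ⇒ V=30.1754 continue  boundary S*=-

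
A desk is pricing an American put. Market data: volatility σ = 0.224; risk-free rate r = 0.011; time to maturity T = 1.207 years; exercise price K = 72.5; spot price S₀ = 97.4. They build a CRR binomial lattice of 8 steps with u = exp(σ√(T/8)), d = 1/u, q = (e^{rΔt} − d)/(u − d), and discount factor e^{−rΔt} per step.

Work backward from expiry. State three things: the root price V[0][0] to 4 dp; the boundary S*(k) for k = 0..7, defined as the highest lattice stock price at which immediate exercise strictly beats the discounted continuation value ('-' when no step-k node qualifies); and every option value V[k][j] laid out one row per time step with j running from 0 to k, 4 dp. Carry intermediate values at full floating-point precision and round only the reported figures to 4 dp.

params: Δt=0.15088 u=1.09090 d=0.91667 q=0.48779 e^(-rΔt)=0.99834
t_8 payoffs: 23.9416 14.7120 3.7280 0.0000 0.0000 0.0000 0.0000 0.0000 0.0000
t_7: node(7,0) S=52.9725 payoff=19.5275 vs cont=19.4072 → 19.5275 [stop]  node(7,1) S=63.0412 payoff=9.4588 vs cont=9.3386 → 9.4588 [stop]  node(7,2) S=75.0237 payoff=0.0000 vs cont=1.9063 → 1.9063 [wait]  node(7,3) S=89.2837 payoff=0.0000 vs cont=0.0000 → 0.0000 [wait]  node(7,4) S=106.2541 payoff=0.0000 vs cont=0.0000 → 0.0000 [wait]  node(7,5) S=126.4502 payoff=0.0000 vs cont=0.0000 → 0.0000 [wait]  node(7,6) S=150.4850 payoff=0.0000 vs cont=0.0000 → 0.0000 [wait]  node(7,7) S=179.0882 payoff=0.0000 vs cont=0.0000 → 0.0000 [wait]  ⇒ S*(7)=63.0412
t_6: node(6,0) S=57.7880 payoff=14.7120 vs cont=14.5918 → 14.7120 [stop]  node(6,1) S=68.7720 payoff=3.7280 vs cont=5.7652 → 5.7652 [wait]  node(6,2) S=81.8437 payoff=0.0000 vs cont=0.9748 → 0.9748 [wait]  node(6,3) S=97.4000 payoff=0.0000 vs cont=0.0000 → 0.0000 [wait]  node(6,4) S=115.9131 payoff=0.0000 vs cont=0.0000 → 0.0000 [wait]  node(6,5) S=137.9452 payoff=0.0000 vs cont=0.0000 → 0.0000 [wait]  node(6,6) S=164.1649 payoff=0.0000 vs cont=0.0000 → 0.0000 [wait]  ⇒ S*(6)=57.7880
t_5: node(5,0) S=63.0412 payoff=9.4588 vs cont=10.3306 → 10.3306 [wait]  node(5,1) S=75.0237 payoff=0.0000 vs cont=3.4228 → 3.4228 [wait]  node(5,2) S=89.2837 payoff=0.0000 vs cont=0.4985 → 0.4985 [wait]  node(5,3) S=106.2541 payoff=0.0000 vs cont=0.0000 → 0.0000 [wait]  node(5,4) S=126.4502 payoff=0.0000 vs cont=0.0000 → 0.0000 [wait]  node(5,5) S=150.4850 payoff=0.0000 vs cont=0.0000 → 0.0000 [wait]  ⇒ S*(5)=-
t_4: node(4,0) S=68.7720 payoff=3.7280 vs cont=6.9495 → 6.9495 [wait]  node(4,1) S=81.8437 payoff=0.0000 vs cont=1.9930 → 1.9930 [wait]  node(4,2) S=97.4000 payoff=0.0000 vs cont=0.2549 → 0.2549 [wait]  node(4,3) S=115.9131 payoff=0.0000 vs cont=0.0000 → 0.0000 [wait]  node(4,4) S=137.9452 payoff=0.0000 vs cont=0.0000 → 0.0000 [wait]  ⇒ S*(4)=-
t_3: node(3,0) S=75.0237 payoff=0.0000 vs cont=4.5242 → 4.5242 [wait]  node(3,1) S=89.2837 payoff=0.0000 vs cont=1.1433 → 1.1433 [wait]  node(3,2) S=106.2541 payoff=0.0000 vs cont=0.1303 → 0.1303 [wait]  node(3,3) S=126.4502 payoff=0.0000 vs cont=0.0000 → 0.0000 [wait]  ⇒ S*(3)=-
t_2: node(2,0) S=81.8437 payoff=0.0000 vs cont=2.8702 → 2.8702 [wait]  node(2,1) S=97.4000 payoff=0.0000 vs cont=0.6481 → 0.6481 [wait]  node(2,2) S=115.9131 payoff=0.0000 vs cont=0.0667 → 0.0667 [wait]  ⇒ S*(2)=-
t_1: node(1,0) S=89.2837 payoff=0.0000 vs cont=1.7833 → 1.7833 [wait]  node(1,1) S=106.2541 payoff=0.0000 vs cont=0.3639 → 0.3639 [wait]  ⇒ S*(1)=-
t_0: node(0,0) S=97.4000 payoff=0.0000 vs cont=1.0891 → 1.0891 [wait]  ⇒ S*(0)=-

price = 1.0891
boundary = - - - - - - 57.7880 63.0412
tree:
1.0891
1.7833 0.3639
2.8702 0.6481 0.0667
4.5242 1.1433 0.1303 0.0000
6.9495 1.9930 0.2549 0.0000 0.0000
10.3306 3.4228 0.4985 0.0000 0.0000 0.0000
14.7120 5.7652 0.9748 0.0000 0.0000 0.0000 0.0000
19.5275 9.4588 1.9063 0.0000 0.0000 0.0000 0.0000 0.0000
23.9416 14.7120 3.7280 0.0000 0.0000 0.0000 0.0000 0.0000 0.0000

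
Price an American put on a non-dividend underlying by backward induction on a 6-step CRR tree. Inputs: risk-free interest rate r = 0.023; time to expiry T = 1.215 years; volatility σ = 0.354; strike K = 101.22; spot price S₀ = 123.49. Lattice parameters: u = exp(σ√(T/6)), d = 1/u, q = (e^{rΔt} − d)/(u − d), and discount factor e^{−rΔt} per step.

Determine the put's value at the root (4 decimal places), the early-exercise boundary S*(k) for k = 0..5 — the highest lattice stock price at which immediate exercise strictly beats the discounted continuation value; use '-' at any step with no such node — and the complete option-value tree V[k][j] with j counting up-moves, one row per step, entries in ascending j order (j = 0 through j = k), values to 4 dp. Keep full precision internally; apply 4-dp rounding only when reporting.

price = 8.0649
boundary = - - - - 65.2979 76.5742
tree:
8.0649
12.3077 3.4519
18.2718 5.8329 0.8527
26.1995 9.6840 1.6313 0.0000
35.9221 15.7045 3.1208 0.0000 0.0000
45.5378 24.6458 5.9705 0.0000 0.0000 0.0000
53.7375 35.9221 11.4222 0.0000 0.0000 0.0000 0.0000

Δt=0.20250  u=1.17269  d=0.85274  q=0.47485  discount=0.99535
step 6 (expiry): payoffs max(K−S,0) = 53.7375 35.9221 11.4222 0.0000 0.0000 0.0000 0.0000
step 5: (k=5,j=0): S=55.6822, (K−S)⁺=45.5378, hold=45.0675 ⇒ V=45.5378 exercise | (k=5,j=1): S=76.5742, (K−S)⁺=24.6458, hold=24.1755 ⇒ V=24.6458 exercise | (k=5,j=2): S=105.3049, (K−S)⁺=0.0000, hold=5.9705 ⇒ V=5.9705 continue | (k=5,j=3): S=144.8155, (K−S)⁺=0.0000, hold=0.0000 ⇒ V=0.0000 continue | (k=5,j=4): S=199.1504, (K−S)⁺=0.0000, hold=0.0000 ⇒ V=0.0000 continue | (k=5,j=5): S=273.8718, (K−S)⁺=0.0000, hold=0.0000 ⇒ V=0.0000 continue  boundary S*=76.5742
step 4: (k=4,j=0): S=65.2979, (K−S)⁺=35.9221, hold=35.4517 ⇒ V=35.9221 exercise | (k=4,j=1): S=89.7978, (K−S)⁺=11.4222, hold=15.7045 ⇒ V=15.7045 continue | (k=4,j=2): S=123.4900, (K−S)⁺=0.0000, hold=3.1208 ⇒ V=3.1208 continue | (k=4,j=3): S=169.8236, (K−S)⁺=0.0000, hold=0.0000 ⇒ V=0.0000 continue | (k=4,j=4): S=233.5416, (K−S)⁺=0.0000, hold=0.0000 ⇒ V=0.0000 continue  boundary S*=65.2979
step 3: (k=3,j=0): S=76.5742, (K−S)⁺=24.6458, hold=26.1995 ⇒ V=26.1995 continue | (k=3,j=1): S=105.3049, (K−S)⁺=0.0000, hold=9.6840 ⇒ V=9.6840 continue | (k=3,j=2): S=144.8155, (K−S)⁺=0.0000, hold=1.6313 ⇒ V=1.6313 continue | (k=3,j=3): S=199.1504, (K−S)⁺=0.0000, hold=0.0000 ⇒ V=0.0000 continue  boundary S*=-
step 2: (k=2,j=0): S=89.7978, (K−S)⁺=11.4222, hold=18.2718 ⇒ V=18.2718 continue | (k=2,j=1): S=123.4900, (K−S)⁺=0.0000, hold=5.8329 ⇒ V=5.8329 continue | (k=2,j=2): S=169.8236, (K−S)⁺=0.0000, hold=0.8527 ⇒ V=0.8527 continue  boundary S*=-
step 1: (k=1,j=0): S=105.3049, (K−S)⁺=0.0000, hold=12.3077 ⇒ V=12.3077 continue | (k=1,j=1): S=144.8155, (K−S)⁺=0.0000, hold=3.4519 ⇒ V=3.4519 continue  boundary S*=-
step 0: (k=0,j=0): S=123.4900, (K−S)⁺=0.0000, hold=8.0649 ⇒ V=8.0649 continue  boundary S*=-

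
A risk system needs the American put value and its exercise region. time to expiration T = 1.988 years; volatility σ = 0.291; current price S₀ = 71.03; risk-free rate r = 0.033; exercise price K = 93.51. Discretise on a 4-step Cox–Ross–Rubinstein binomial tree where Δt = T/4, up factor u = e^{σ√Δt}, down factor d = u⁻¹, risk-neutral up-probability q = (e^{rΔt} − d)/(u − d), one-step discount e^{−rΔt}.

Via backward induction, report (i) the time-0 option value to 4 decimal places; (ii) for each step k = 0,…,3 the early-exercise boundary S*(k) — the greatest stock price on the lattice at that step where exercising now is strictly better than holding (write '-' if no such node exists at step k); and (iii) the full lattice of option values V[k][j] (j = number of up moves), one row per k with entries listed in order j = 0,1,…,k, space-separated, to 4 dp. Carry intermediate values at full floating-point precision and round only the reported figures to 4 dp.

Δt=0.49700, u=1.22771, d=0.81453, q=0.48891, disc=e^(-rΔt)=0.98373
k=4 terminal: V=max(K-S,0) → 62.2449 46.3850 22.4800 0.0000 0.0000
k=3: j=0 S=38.3845 intr=55.1255 cont=53.6044 V=55.1255[EX]; j=1 S=57.8557 intr=35.6543 cont=34.1331 V=35.6543[EX]; j=2 S=87.2042 intr=6.3058 cont=11.3023 V=11.3023[hold]; j=3 S=131.4402 intr=0.0000 cont=0.0000 V=0.0000[hold]  S*(3)=57.8557
k=2: j=0 S=47.1250 intr=46.3850 cont=44.8639 V=46.3850[EX]; j=1 S=71.0300 intr=22.4800 cont=23.3620 V=23.3620[hold]; j=2 S=107.0613 intr=0.0000 cont=5.6825 V=5.6825[hold]  S*(2)=47.1250
k=1: j=0 S=57.8557 intr=35.6543 cont=34.5573 V=35.6543[EX]; j=1 S=87.2042 intr=6.3058 cont=14.4788 V=14.4788[hold]  S*(1)=57.8557
k=0: j=0 S=71.0300 intr=22.4800 cont=24.8897 V=24.8897[hold]  S*(0)=-

price = 24.8897
boundary = - 57.8557 47.1250 57.8557
tree:
24.8897
35.6543 14.4788
46.3850 23.3620 5.6825
55.1255 35.6543 11.3023 0.0000
62.2449 46.3850 22.4800 0.0000 0.0000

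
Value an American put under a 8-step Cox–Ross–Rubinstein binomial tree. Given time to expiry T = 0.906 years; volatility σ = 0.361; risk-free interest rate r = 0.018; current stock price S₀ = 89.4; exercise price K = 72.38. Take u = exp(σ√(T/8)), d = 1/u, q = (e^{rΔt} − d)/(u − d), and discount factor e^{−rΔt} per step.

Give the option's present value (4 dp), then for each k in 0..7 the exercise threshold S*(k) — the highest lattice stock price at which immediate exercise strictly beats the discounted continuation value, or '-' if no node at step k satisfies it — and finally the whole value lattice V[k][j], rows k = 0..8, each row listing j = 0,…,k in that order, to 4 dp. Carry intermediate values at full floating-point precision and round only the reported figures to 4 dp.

price = 4.1751
boundary = - - - - - 48.7006 54.9914 62.0948
tree:
4.1751
6.2715 1.9041
9.1966 3.1045 0.6015
13.0989 4.9751 1.0753 0.0868
18.0030 7.8002 1.9116 0.1667 0.0000
23.6794 11.8819 3.3768 0.3200 0.0000 0.0000
29.2506 17.3886 5.9201 0.6143 0.0000 0.0000 0.0000
34.1845 23.6794 10.2852 1.1794 0.0000 0.0000 0.0000 0.0000
38.5539 29.2506 17.3886 2.2642 0.0000 0.0000 0.0000 0.0000 0.0000

Δt=0.11325, u=1.12917, d=0.88560, q=0.47804, disc=e^(-rΔt)=0.99796
k=8 terminal: V=max(K-S,0) → 38.5539 29.2506 17.3886 2.2642 0.0000 0.0000 0.0000 0.0000 0.0000
k=7: j=0 S=38.1955 intr=34.1845 cont=34.0371 V=34.1845[EX]; j=1 S=48.7006 intr=23.6794 cont=23.5320 V=23.6794[EX]; j=2 S=62.0948 intr=10.2852 cont=10.1378 V=10.2852[EX]; j=3 S=79.1729 intr=0.0000 cont=1.1794 V=1.1794[hold]; j=4 S=100.9481 intr=0.0000 cont=0.0000 V=0.0000[hold]; j=5 S=128.7122 intr=0.0000 cont=0.0000 V=0.0000[hold]; j=6 S=164.1123 intr=0.0000 cont=0.0000 V=0.0000[hold]; j=7 S=209.2486 intr=0.0000 cont=0.0000 V=0.0000[hold]  S*(7)=62.0948
k=6: j=0 S=43.1294 intr=29.2506 cont=29.1032 V=29.2506[EX]; j=1 S=54.9914 intr=17.3886 cont=17.2412 V=17.3886[EX]; j=2 S=70.1158 intr=2.2642 cont=5.9201 V=5.9201[hold]; j=3 S=89.4000 intr=0.0000 cont=0.6143 V=0.6143[hold]; j=4 S=113.9879 intr=0.0000 cont=0.0000 V=0.0000[hold]; j=5 S=145.3384 intr=0.0000 cont=0.0000 V=0.0000[hold]; j=6 S=185.3112 intr=0.0000 cont=0.0000 V=0.0000[hold]  S*(6)=54.9914
k=5: j=0 S=48.7006 intr=23.6794 cont=23.5320 V=23.6794[EX]; j=1 S=62.0948 intr=10.2852 cont=11.8819 V=11.8819[hold]; j=2 S=79.1729 intr=0.0000 cont=3.3768 V=3.3768[hold]; j=3 S=100.9481 intr=0.0000 cont=0.3200 V=0.3200[hold]; j=4 S=128.7122 intr=0.0000 cont=0.0000 V=0.0000[hold]; j=5 S=164.1123 intr=0.0000 cont=0.0000 V=0.0000[hold]  S*(5)=48.7006
k=4: j=0 S=54.9914 intr=17.3886 cont=18.0030 V=18.0030[hold]; j=1 S=70.1158 intr=2.2642 cont=7.8002 V=7.8002[hold]; j=2 S=89.4000 intr=0.0000 cont=1.9116 V=1.9116[hold]; j=3 S=113.9879 intr=0.0000 cont=0.1667 V=0.1667[hold]; j=4 S=145.3384 intr=0.0000 cont=0.0000 V=0.0000[hold]  S*(4)=-
k=3: j=0 S=62.0948 intr=10.2852 cont=13.0989 V=13.0989[hold]; j=1 S=79.1729 intr=0.0000 cont=4.9751 V=4.9751[hold]; j=2 S=100.9481 intr=0.0000 cont=1.0753 V=1.0753[hold]; j=3 S=128.7122 intr=0.0000 cont=0.0868 V=0.0868[hold]  S*(3)=-
k=2: j=0 S=70.1158 intr=2.2642 cont=9.1966 V=9.1966[hold]; j=1 S=89.4000 intr=0.0000 cont=3.1045 V=3.1045[hold]; j=2 S=113.9879 intr=0.0000 cont=0.6015 V=0.6015[hold]  S*(2)=-
k=1: j=0 S=79.1729 intr=0.0000 cont=6.2715 V=6.2715[hold]; j=1 S=100.9481 intr=0.0000 cont=1.9041 V=1.9041[hold]  S*(1)=-
k=0: j=0 S=89.4000 intr=0.0000 cont=4.1751 V=4.1751[hold]  S*(0)=-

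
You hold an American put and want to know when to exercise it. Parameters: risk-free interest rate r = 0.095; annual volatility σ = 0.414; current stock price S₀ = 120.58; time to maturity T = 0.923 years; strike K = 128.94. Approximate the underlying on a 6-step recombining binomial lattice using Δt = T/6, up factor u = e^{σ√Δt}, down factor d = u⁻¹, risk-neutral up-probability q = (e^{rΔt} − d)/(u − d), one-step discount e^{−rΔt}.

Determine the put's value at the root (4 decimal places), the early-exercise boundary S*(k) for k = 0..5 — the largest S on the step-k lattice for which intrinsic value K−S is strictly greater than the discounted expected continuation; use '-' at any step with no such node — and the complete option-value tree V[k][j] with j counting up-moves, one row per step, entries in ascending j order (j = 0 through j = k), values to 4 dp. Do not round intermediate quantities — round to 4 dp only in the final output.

Δt=0.15383  u=1.17630  d=0.85012  q=0.50463  discount=0.98549
step 6 (expiry): payoffs max(K−S,0) = 83.4247 65.9608 41.7963 8.3600 0.0000 0.0000 0.0000
step 5: (k=5,j=0): S=53.5399, (K−S)⁺=75.4001, hold=73.5295 ⇒ V=75.4001 exercise | (k=5,j=1): S=74.0826, (K−S)⁺=54.8574, hold=52.9867 ⇒ V=54.8574 exercise | (k=5,j=2): S=102.5075, (K−S)⁺=26.4325, hold=24.5618 ⇒ V=26.4325 exercise | (k=5,j=3): S=141.8387, (K−S)⁺=0.0000, hold=4.0812 ⇒ V=4.0812 continue | (k=5,j=4): S=196.2610, (K−S)⁺=0.0000, hold=0.0000 ⇒ V=0.0000 continue | (k=5,j=5): S=271.5647, (K−S)⁺=0.0000, hold=0.0000 ⇒ V=0.0000 continue  boundary S*=102.5075
step 4: (k=4,j=0): S=62.9792, (K−S)⁺=65.9608, hold=64.0902 ⇒ V=65.9608 exercise | (k=4,j=1): S=87.1437, (K−S)⁺=41.7963, hold=39.9256 ⇒ V=41.7963 exercise | (k=4,j=2): S=120.5800, (K−S)⁺=8.3600, hold=14.9336 ⇒ V=14.9336 continue | (k=4,j=3): S=166.8455, (K−S)⁺=0.0000, hold=1.9924 ⇒ V=1.9924 continue | (k=4,j=4): S=230.8627, (K−S)⁺=0.0000, hold=0.0000 ⇒ V=0.0000 continue  boundary S*=87.1437
step 3: (k=3,j=0): S=74.0826, (K−S)⁺=54.8574, hold=52.9867 ⇒ V=54.8574 exercise | (k=3,j=1): S=102.5075, (K−S)⁺=26.4325, hold=27.8309 ⇒ V=27.8309 continue | (k=3,j=2): S=141.8387, (K−S)⁺=0.0000, hold=8.2812 ⇒ V=8.2812 continue | (k=3,j=3): S=196.2610, (K−S)⁺=0.0000, hold=0.9727 ⇒ V=0.9727 continue  boundary S*=74.0826
step 2: (k=2,j=0): S=87.1437, (K−S)⁺=41.7963, hold=40.6211 ⇒ V=41.7963 exercise | (k=2,j=1): S=120.5800, (K−S)⁺=8.3600, hold=17.7050 ⇒ V=17.7050 continue | (k=2,j=2): S=166.8455, (K−S)⁺=0.0000, hold=4.5265 ⇒ V=4.5265 continue  boundary S*=87.1437
step 1: (k=1,j=0): S=102.5075, (K−S)⁺=26.4325, hold=29.2092 ⇒ V=29.2092 continue | (k=1,j=1): S=141.8387, (K−S)⁺=0.0000, hold=10.8944 ⇒ V=10.8944 continue  boundary S*=-
step 0: (k=0,j=0): S=120.5800, (K−S)⁺=8.3600, hold=19.6773 ⇒ V=19.6773 continue  boundary S*=-

price = 19.6773
boundary = - - 87.1437 74.0826 87.1437 102.5075
tree:
19.6773
29.2092 10.8944
41.7963 17.7050 4.5265
54.8574 27.8309 8.2812 0.9727
65.9608 41.7963 14.9336 1.9924 0.0000
75.4001 54.8574 26.4325 4.0812 0.0000 0.0000
83.4247 65.9608 41.7963 8.3600 0.0000 0.0000 0.0000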